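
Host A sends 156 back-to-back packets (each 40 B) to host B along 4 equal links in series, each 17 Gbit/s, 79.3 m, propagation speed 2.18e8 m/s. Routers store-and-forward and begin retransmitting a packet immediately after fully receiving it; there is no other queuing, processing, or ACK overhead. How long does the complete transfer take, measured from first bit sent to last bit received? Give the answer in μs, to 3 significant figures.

4.45 μs

Per-hop transmission t_tx = L/R = 320/17000000000 = 0.0188235 μs.
Per-hop propagation t_prop = 79.3/2.18e+08 = 0.363761 μs.
Pipeline fill: first packet needs 4·t_tx to clear all hops; remaining 155 packets each add one t_tx.
Total = (4+156-1)·t_tx + 4·t_prop = 159·0.0188235 + 4·0.363761 = 4.45 μs.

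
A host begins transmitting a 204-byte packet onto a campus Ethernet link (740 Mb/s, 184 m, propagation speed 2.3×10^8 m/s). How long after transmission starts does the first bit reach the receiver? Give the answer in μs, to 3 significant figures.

First bit experiences only propagation delay: d/s = 184/2.3e+08 = 0.800 μs.

0.800 μs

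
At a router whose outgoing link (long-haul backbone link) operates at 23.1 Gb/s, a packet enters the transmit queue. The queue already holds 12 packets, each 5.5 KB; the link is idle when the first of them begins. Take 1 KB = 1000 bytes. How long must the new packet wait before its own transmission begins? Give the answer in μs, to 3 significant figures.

22.9 μs

Each queued packet: L/R = 44000/23100000000 = 1.90476 μs.
12 queued → 22.8571 μs.
Queuing delay = 22.9 μs.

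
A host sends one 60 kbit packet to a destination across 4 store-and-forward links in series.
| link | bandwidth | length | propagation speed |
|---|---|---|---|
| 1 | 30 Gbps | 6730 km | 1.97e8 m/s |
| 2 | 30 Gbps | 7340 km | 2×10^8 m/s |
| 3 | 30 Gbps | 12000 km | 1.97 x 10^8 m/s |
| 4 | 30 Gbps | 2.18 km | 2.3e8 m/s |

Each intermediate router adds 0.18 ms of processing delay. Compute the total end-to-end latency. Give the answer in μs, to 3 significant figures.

L = 60000 bits.
Transmission delay per hop = L/R = 60000/30000000000 = 2 μs; 4 hops → 8 μs.
Propagation delays (d/s per hop): 34162.4, 36700, 60913.7, 9.47826 μs; sum = 131786 μs.
Processing at 3 router(s): 3 × 0.18 ms = 540 μs.
End-to-end = 132000 μs.

132000 μs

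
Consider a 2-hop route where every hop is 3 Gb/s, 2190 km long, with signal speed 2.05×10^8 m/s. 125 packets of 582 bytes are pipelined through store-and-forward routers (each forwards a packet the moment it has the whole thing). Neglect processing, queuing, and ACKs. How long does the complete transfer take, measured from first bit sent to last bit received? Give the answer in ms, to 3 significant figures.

Per-hop transmission t_tx = L/R = 4656/3000000000 = 0.001552 ms.
Per-hop propagation t_prop = 2190000/2.05e+08 = 10.6829 ms.
Pipeline fill: first packet needs 2·t_tx to clear all hops; remaining 124 packets each add one t_tx.
Total = (2+125-1)·t_tx + 2·t_prop = 126·0.001552 + 2·10.6829 = 21.6 ms.

21.6 ms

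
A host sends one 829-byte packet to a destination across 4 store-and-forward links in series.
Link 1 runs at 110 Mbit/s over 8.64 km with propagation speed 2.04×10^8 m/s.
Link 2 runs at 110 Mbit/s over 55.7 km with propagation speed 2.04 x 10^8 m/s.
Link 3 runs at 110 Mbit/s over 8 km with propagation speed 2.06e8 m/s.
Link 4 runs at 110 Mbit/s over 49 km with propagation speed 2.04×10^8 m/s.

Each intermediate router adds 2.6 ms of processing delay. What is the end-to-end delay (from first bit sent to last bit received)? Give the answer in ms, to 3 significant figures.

L = 829 × 8 = 6632 bits.
Transmission delay per hop = L/R = 6632/110000000 = 0.0602909 ms; 4 hops → 0.241164 ms.
Propagation delays (d/s per hop): 0.0423529, 0.273039, 0.038835, 0.240196 ms; sum = 0.594423 ms.
Processing at 3 router(s): 3 × 2.6 ms = 7.8 ms.
End-to-end = 8.64 ms.

8.64 ms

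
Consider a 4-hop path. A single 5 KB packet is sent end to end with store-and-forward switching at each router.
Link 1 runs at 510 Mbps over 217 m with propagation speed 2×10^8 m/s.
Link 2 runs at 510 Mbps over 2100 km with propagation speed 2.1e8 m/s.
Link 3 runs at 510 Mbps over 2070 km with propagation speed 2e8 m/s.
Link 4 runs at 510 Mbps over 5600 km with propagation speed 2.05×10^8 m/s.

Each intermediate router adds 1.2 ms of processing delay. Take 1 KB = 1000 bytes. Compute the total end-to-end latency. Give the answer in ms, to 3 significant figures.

51.6 ms

L = 40000 bits.
Transmission delay per hop = L/R = 40000/510000000 = 0.0784314 ms; 4 hops → 0.313725 ms.
Propagation delays (d/s per hop): 0.001085, 10, 10.35, 27.3171 ms; sum = 47.6682 ms.
Processing at 3 router(s): 3 × 1.2 ms = 3.6 ms.
End-to-end = 51.6 ms.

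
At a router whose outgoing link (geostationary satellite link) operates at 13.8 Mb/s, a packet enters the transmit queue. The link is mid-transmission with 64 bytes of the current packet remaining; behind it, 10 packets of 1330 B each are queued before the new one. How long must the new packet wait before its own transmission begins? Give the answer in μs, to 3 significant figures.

Each queued packet: L/R = 10640/13800000 = 771.014 μs.
10 queued → 7710.14 μs.
Plus remaining 512 bits of current packet: 37.1014 μs.
Queuing delay = 7750 μs.

7750 μs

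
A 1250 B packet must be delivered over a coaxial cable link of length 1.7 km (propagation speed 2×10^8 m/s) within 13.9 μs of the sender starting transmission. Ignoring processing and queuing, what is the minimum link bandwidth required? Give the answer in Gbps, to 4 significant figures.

1.852 Gbps

L = 10000 bits.
Propagation delay = 1700 / 200000000 = 8.5 μs.
Transmission budget = 13.9 − 8.5 = 5.4 μs.
R ≥ L / t_tx = 10000 bits / 5.4e-06 s = 1.852 Gbps.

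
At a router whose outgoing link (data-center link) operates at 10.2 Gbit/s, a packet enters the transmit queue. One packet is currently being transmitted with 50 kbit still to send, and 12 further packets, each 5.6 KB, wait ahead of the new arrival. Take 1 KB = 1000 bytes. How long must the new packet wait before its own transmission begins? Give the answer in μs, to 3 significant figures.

57.6 μs

Each queued packet: L/R = 44800/10200000000 = 4.39216 μs.
12 queued → 52.7059 μs.
Plus remaining 50000 bits of current packet: 4.90196 μs.
Queuing delay = 57.6 μs.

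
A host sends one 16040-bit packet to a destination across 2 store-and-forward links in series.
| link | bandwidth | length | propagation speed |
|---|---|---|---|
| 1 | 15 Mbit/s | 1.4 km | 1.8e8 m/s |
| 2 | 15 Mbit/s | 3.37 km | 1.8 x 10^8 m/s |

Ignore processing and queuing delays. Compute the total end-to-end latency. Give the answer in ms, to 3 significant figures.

2.17 ms

Transmission delay per hop = L/R = 16040/15000000 = 1.06933 ms; 2 hops → 2.13867 ms.
Propagation delays (d/s per hop): 0.00777778, 0.0187222 ms; sum = 0.0265 ms.
End-to-end = 2.17 ms.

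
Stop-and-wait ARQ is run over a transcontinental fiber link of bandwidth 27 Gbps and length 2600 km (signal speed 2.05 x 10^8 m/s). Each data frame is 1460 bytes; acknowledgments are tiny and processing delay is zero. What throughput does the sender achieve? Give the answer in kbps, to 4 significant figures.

460.5 kbps

t_tx = L/R = 11680/27000000000 = 4.32593e-07 s.
t_prop = 2600000/2.05e+08 = 0.0126829 s; RTT = 0.0253659 s.
Cycle = t_tx + RTT = 0.0253663 s.
Throughput = L / cycle = 11680 / 0.0253663 = 460.5 kbps.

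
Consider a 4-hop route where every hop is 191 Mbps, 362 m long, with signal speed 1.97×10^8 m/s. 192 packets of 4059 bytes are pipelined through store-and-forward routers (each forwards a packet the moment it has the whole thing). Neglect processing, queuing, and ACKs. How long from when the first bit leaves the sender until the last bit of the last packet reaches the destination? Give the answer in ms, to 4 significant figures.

Per-hop transmission t_tx = L/R = 32472/191000000 = 0.17001 ms.
Per-hop propagation t_prop = 362/197000000 = 0.00183756 ms.
Pipeline fill: first packet needs 4·t_tx to clear all hops; remaining 191 packets each add one t_tx.
Total = (4+192-1)·t_tx + 4·t_prop = 195·0.17001 + 4·0.00183756 = 33.16 ms.

33.16 ms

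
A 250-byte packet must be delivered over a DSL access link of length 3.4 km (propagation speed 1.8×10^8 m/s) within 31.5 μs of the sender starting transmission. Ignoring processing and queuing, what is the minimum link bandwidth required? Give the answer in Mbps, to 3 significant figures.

159 Mbps

L = 2000 bits.
Propagation delay = 3400 / 180000000 = 18.8889 μs.
Transmission budget = 31.5 − 18.8889 = 12.6111 μs.
R ≥ L / t_tx = 2000 bits / 1.26111e-05 s = 159 Mbps.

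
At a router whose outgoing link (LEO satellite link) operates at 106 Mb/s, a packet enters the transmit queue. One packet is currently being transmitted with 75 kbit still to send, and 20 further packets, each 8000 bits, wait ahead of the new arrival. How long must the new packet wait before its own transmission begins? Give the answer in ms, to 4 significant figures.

Each queued packet: L/R = 8000/106000000 = 0.0754717 ms.
20 queued → 1.50943 ms.
Plus remaining 75000 bits of current packet: 0.707547 ms.
Queuing delay = 2.217 ms.

2.217 ms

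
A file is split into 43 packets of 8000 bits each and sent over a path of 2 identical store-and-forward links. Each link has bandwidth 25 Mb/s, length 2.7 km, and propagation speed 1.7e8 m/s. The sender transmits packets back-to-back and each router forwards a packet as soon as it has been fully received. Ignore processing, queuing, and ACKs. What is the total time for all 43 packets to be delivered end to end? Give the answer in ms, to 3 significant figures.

Per-hop transmission t_tx = L/R = 8000/25000000 = 0.32 ms.
Per-hop propagation t_prop = 2700/170000000 = 0.0158824 ms.
Pipeline fill: first packet needs 2·t_tx to clear all hops; remaining 42 packets each add one t_tx.
Total = (2+43-1)·t_tx + 2·t_prop = 44·0.32 + 2·0.0158824 = 14.1 ms.

14.1 ms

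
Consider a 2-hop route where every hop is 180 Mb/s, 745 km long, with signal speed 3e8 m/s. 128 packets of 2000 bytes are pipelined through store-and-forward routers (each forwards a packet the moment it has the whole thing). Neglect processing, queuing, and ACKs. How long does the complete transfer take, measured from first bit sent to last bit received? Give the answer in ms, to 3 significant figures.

16.4 ms

Per-hop transmission t_tx = L/R = 16000/180000000 = 0.0888889 ms.
Per-hop propagation t_prop = 745000/300000000 = 2.48333 ms.
Pipeline fill: first packet needs 2·t_tx to clear all hops; remaining 127 packets each add one t_tx.
Total = (2+128-1)·t_tx + 2·t_prop = 129·0.0888889 + 2·2.48333 = 16.4 ms.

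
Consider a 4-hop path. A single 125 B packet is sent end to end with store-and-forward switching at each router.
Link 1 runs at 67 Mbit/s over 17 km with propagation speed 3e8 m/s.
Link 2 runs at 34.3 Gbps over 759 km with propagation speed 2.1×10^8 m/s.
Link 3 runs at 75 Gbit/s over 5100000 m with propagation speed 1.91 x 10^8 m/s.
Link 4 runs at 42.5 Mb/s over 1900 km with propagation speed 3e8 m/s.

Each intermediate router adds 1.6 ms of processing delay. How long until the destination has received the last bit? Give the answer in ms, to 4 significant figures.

L = 125 × 8 = 1000 bits.
Transmission delays (L/R per hop): 0.0149254, 2.91545e-05, 1.33333e-05, 0.0235294 ms; sum = 0.0384973 ms.
Propagation delays (d/s per hop): 0.0566667, 3.61429, 26.7016, 6.33333 ms; sum = 36.7059 ms.
Processing at 3 router(s): 3 × 1.6 ms = 4.8 ms.
End-to-end = 41.54 ms.

41.54 ms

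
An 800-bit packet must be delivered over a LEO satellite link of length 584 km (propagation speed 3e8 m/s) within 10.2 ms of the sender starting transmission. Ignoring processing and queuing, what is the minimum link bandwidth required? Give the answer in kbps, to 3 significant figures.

96.9 kbps

Propagation delay = 584000 / 300000000 = 1.94667 ms.
Transmission budget = 10.2 − 1.94667 = 8.25333 ms.
R ≥ L / t_tx = 800 bits / 0.00825333 s = 96.9 kbps.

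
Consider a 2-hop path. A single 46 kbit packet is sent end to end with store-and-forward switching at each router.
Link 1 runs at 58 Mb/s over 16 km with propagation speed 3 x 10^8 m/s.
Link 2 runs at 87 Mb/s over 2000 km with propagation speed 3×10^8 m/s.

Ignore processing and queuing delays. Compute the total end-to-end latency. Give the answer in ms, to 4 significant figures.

L = 46000 bits.
Transmission delays (L/R per hop): 0.793103, 0.528736 ms; sum = 1.32184 ms.
Propagation delays (d/s per hop): 0.0533333, 6.66667 ms; sum = 6.72 ms.
End-to-end = 8.042 ms.

8.042 ms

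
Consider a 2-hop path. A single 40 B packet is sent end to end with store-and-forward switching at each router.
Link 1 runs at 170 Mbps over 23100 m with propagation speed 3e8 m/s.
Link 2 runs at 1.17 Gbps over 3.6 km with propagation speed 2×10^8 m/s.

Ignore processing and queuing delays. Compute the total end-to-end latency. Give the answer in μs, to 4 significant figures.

L = 40 × 8 = 320 bits.
Transmission delays (L/R per hop): 1.88235, 0.273504 μs; sum = 2.15586 μs.
Propagation delays (d/s per hop): 77, 18 μs; sum = 95 μs.
End-to-end = 97.16 μs.

97.16 μs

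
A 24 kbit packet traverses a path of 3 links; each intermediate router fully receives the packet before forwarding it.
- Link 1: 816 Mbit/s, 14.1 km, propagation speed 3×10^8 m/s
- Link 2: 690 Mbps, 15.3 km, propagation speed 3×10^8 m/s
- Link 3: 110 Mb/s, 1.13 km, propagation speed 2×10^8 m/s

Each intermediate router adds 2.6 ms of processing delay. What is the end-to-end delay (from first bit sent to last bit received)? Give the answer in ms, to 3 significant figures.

L = 24000 bits.
Transmission delays (L/R per hop): 0.0294118, 0.0347826, 0.218182 ms; sum = 0.282376 ms.
Propagation delays (d/s per hop): 0.047, 0.051, 0.00565 ms; sum = 0.10365 ms.
Processing at 2 router(s): 2 × 2.6 ms = 5.2 ms.
End-to-end = 5.59 ms.

5.59 ms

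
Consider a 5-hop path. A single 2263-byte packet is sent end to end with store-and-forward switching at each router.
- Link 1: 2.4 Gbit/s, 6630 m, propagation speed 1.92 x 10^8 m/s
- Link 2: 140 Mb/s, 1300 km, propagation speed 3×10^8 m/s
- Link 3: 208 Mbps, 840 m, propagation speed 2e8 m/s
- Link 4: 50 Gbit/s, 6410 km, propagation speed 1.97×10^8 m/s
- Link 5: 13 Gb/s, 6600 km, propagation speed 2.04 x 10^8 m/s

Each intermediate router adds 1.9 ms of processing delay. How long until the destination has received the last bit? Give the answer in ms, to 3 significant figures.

77.1 ms

L = 2263 × 8 = 18104 bits.
Transmission delays (L/R per hop): 0.00754333, 0.129314, 0.0870385, 0.00036208, 0.00139262 ms; sum = 0.225651 ms.
Propagation delays (d/s per hop): 0.0345313, 4.33333, 0.0042, 32.5381, 32.3529 ms; sum = 69.2631 ms.
Processing at 4 router(s): 4 × 1.9 ms = 7.6 ms.
End-to-end = 77.1 ms.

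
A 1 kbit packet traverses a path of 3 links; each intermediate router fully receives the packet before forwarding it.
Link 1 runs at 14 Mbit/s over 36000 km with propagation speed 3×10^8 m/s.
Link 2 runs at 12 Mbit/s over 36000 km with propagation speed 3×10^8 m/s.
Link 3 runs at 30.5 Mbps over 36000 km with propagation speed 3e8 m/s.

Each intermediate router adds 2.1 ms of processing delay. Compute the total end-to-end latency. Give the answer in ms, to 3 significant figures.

L = 1000 bits.
Transmission delays (L/R per hop): 0.0714286, 0.0833333, 0.0327869 ms; sum = 0.187549 ms.
Propagation delays (d/s per hop): 120, 120, 120 ms; sum = 360 ms.
Processing at 2 router(s): 2 × 2.1 ms = 4.2 ms.
End-to-end = 364 ms.

364 ms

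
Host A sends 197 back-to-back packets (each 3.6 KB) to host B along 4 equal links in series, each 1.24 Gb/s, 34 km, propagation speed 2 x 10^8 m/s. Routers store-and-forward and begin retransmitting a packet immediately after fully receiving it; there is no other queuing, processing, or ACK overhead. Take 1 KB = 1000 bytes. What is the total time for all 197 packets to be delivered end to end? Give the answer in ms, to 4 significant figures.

5.325 ms

Per-hop transmission t_tx = L/R = 28800/1240000000 = 0.0232258 ms.
Per-hop propagation t_prop = 34000/200000000 = 0.17 ms.
Pipeline fill: first packet needs 4·t_tx to clear all hops; remaining 196 packets each add one t_tx.
Total = (4+197-1)·t_tx + 4·t_prop = 200·0.0232258 + 4·0.17 = 5.325 ms.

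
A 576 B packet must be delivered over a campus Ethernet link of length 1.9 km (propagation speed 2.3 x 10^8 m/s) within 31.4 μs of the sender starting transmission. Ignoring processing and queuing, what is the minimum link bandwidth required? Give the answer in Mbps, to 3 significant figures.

L = 4608 bits.
Propagation delay = 1900 / 2.3e+08 = 8.26087 μs.
Transmission budget = 31.4 − 8.26087 = 23.1391 μs.
R ≥ L / t_tx = 4608 bits / 2.31391e-05 s = 199 Mbps.

199 Mbps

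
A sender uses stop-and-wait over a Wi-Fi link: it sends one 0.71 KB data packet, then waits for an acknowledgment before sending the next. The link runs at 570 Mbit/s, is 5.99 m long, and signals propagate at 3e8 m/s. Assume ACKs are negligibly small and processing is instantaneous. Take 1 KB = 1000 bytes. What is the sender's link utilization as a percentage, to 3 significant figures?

t_tx = L/R = 5680/570000000 = 9.96491e-06 s.
t_prop = 5.99/300000000 = 1.99667e-08 s; RTT = 3.99333e-08 s.
Cycle = t_tx + RTT = 1.00048e-05 s.
Utilization = t_tx / cycle = 9.96491e-06/1.00048e-05 = 99.6 %.

99.6 %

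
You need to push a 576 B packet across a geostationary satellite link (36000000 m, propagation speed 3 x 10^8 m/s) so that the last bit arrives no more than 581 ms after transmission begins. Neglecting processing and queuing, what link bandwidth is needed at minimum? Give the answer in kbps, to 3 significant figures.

10.0 kbps

L = 4608 bits.
Propagation delay = 36000000 / 300000000 = 120 ms.
Transmission budget = 581 − 120 = 461 ms.
R ≥ L / t_tx = 4608 bits / 0.461 s = 10.0 kbps.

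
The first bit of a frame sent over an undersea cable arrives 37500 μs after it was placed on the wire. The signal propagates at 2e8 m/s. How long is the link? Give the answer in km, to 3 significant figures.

d = s × t_prop = 200000000 × 0.0375 = 7500 km.

7500 km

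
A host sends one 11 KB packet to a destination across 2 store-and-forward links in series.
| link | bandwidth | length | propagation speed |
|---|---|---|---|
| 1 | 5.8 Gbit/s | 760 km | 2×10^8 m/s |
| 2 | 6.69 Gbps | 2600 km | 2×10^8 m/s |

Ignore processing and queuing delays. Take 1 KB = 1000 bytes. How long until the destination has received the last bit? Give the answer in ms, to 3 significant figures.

16.8 ms

L = 88000 bits.
Transmission delays (L/R per hop): 0.0151724, 0.013154 ms; sum = 0.0283264 ms.
Propagation delays (d/s per hop): 3.8, 13 ms; sum = 16.8 ms.
End-to-end = 16.8 ms.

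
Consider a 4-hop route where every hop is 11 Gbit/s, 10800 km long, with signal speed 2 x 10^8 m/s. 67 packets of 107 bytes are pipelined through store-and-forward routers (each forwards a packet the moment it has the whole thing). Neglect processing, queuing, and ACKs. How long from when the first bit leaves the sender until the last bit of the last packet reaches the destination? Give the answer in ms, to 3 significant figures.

216 ms

Per-hop transmission t_tx = L/R = 856/11000000000 = 7.78182e-05 ms.
Per-hop propagation t_prop = 10800000/200000000 = 54 ms.
Pipeline fill: first packet needs 4·t_tx to clear all hops; remaining 66 packets each add one t_tx.
Total = (4+67-1)·t_tx + 4·t_prop = 70·7.78182e-05 + 4·54 = 216 ms.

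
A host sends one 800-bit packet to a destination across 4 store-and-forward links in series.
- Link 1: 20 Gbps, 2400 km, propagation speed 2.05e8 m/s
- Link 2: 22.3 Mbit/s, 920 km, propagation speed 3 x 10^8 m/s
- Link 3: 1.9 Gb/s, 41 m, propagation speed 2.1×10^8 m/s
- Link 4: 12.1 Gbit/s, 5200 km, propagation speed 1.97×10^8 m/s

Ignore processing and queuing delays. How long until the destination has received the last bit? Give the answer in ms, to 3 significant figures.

Transmission delays (L/R per hop): 4e-05, 0.0358744, 0.000421053, 6.61157e-05 ms; sum = 0.0364016 ms.
Propagation delays (d/s per hop): 11.7073, 3.06667, 0.000195238, 26.3959 ms; sum = 41.1701 ms.
End-to-end = 41.2 ms.

41.2 ms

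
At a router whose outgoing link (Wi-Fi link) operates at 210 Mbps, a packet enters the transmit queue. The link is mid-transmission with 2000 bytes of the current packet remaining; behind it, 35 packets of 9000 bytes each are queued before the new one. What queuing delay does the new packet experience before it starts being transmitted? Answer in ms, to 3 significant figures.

12.1 ms

Each queued packet: L/R = 72000/210000000 = 0.342857 ms.
35 queued → 12 ms.
Plus remaining 16000 bits of current packet: 0.0761905 ms.
Queuing delay = 12.1 ms.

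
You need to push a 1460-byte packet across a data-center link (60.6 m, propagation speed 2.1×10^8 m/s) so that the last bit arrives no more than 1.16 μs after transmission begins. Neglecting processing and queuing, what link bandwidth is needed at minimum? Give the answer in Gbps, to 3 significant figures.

L = 11680 bits.
Propagation delay = 60.6 / 210000000 = 0.288571 μs.
Transmission budget = 1.16 − 0.288571 = 0.871429 μs.
R ≥ L / t_tx = 11680 bits / 8.71429e-07 s = 13.4 Gbps.

13.4 Gbps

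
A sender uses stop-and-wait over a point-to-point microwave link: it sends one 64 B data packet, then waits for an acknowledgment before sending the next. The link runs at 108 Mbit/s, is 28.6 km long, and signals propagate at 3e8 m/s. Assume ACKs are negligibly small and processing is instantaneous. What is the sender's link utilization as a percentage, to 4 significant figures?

t_tx = L/R = 512/108000000 = 4.74074e-06 s.
t_prop = 28600/300000000 = 9.53333e-05 s; RTT = 0.000190667 s.
Cycle = t_tx + RTT = 0.000195407 s.
Utilization = t_tx / cycle = 4.74074e-06/0.000195407 = 2.426 %.

2.426 %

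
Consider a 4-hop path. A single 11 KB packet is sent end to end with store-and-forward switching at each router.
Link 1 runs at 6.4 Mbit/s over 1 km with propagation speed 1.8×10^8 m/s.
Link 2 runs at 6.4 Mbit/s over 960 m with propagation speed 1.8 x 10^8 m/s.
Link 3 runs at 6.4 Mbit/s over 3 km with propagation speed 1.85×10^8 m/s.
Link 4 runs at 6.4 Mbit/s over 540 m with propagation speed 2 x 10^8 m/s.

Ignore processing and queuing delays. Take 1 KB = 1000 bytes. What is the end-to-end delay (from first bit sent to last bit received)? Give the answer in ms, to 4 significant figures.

55.03 ms

L = 88000 bits.
Transmission delay per hop = L/R = 88000/6400000 = 13.75 ms; 4 hops → 55 ms.
Propagation delays (d/s per hop): 0.00555556, 0.00533333, 0.0162162, 0.0027 ms; sum = 0.0298051 ms.
End-to-end = 55.03 ms.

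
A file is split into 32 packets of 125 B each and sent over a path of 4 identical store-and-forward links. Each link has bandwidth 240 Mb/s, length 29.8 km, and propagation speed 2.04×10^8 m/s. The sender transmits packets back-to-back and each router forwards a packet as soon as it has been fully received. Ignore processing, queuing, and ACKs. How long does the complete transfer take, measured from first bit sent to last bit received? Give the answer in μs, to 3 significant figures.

Per-hop transmission t_tx = L/R = 1000/240000000 = 4.16667 μs.
Per-hop propagation t_prop = 29800/204000000 = 146.078 μs.
Pipeline fill: first packet needs 4·t_tx to clear all hops; remaining 31 packets each add one t_tx.
Total = (4+32-1)·t_tx + 4·t_prop = 35·4.16667 + 4·146.078 = 730 μs.

730 μs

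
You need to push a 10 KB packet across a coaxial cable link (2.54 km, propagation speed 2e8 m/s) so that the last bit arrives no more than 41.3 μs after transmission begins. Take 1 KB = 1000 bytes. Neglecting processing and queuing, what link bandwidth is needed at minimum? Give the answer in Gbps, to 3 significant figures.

2.80 Gbps

L = 80000 bits.
Propagation delay = 2540 / 200000000 = 12.7 μs.
Transmission budget = 41.3 − 12.7 = 28.6 μs.
R ≥ L / t_tx = 80000 bits / 2.86e-05 s = 2.80 Gbps.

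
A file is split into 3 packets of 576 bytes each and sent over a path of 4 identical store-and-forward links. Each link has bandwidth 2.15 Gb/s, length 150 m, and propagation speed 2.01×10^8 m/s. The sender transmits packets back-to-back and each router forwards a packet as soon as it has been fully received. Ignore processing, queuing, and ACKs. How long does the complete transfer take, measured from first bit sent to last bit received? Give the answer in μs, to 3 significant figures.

15.8 μs

Per-hop transmission t_tx = L/R = 4608/2150000000 = 2.14326 μs.
Per-hop propagation t_prop = 150/2.01e+08 = 0.746269 μs.
Pipeline fill: first packet needs 4·t_tx to clear all hops; remaining 2 packets each add one t_tx.
Total = (4+3-1)·t_tx + 4·t_prop = 6·2.14326 + 4·0.746269 = 15.8 μs.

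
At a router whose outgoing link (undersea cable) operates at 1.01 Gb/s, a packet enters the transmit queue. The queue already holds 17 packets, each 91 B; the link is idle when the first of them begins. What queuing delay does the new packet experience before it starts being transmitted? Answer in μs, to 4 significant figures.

Each queued packet: L/R = 728/1010000000 = 0.720792 μs.
17 queued → 12.2535 μs.
Queuing delay = 12.25 μs.

12.25 μs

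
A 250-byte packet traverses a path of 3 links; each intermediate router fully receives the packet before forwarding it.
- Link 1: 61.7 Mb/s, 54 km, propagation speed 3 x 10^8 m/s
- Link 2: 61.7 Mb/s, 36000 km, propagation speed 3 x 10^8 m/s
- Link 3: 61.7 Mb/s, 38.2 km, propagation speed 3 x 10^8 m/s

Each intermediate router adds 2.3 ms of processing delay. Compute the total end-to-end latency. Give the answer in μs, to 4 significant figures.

L = 250 × 8 = 2000 bits.
Transmission delay per hop = L/R = 2000/61700000 = 32.4149 μs; 3 hops → 97.2447 μs.
Propagation delays (d/s per hop): 180, 120000, 127.333 μs; sum = 120307 μs.
Processing at 2 router(s): 2 × 2.3 ms = 4600 μs.
End-to-end = 125000 μs.

125000 μs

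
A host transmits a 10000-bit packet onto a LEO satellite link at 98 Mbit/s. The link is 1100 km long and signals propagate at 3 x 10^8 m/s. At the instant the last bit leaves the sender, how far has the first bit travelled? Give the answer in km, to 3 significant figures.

t_tx = L/R = 10000/98000000 = 0.000102041 s.
Distance = s × t_tx = 300000000 × 0.000102041 = 30.6 km.

30.6 km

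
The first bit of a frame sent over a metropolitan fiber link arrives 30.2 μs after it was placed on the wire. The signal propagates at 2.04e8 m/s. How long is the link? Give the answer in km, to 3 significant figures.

6.16 km

d = s × t_prop = 204000000 × 3.02e-05 = 6.16 km.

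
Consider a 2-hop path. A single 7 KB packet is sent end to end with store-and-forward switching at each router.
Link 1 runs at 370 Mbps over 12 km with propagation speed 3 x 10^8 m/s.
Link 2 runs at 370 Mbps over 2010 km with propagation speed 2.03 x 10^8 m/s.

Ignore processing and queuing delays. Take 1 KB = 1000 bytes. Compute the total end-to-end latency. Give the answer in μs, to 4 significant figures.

L = 56000 bits.
Transmission delay per hop = L/R = 56000/370000000 = 151.351 μs; 2 hops → 302.703 μs.
Propagation delays (d/s per hop): 40, 9901.48 μs; sum = 9941.48 μs.
End-to-end = 10240 μs.

10240 μs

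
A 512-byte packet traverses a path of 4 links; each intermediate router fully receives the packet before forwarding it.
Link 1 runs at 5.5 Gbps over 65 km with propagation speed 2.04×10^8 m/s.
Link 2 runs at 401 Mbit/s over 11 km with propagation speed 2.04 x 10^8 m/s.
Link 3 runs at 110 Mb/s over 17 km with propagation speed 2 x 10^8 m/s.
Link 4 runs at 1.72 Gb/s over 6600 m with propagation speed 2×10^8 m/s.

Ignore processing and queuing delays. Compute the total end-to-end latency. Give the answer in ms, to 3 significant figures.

0.541 ms

L = 512 × 8 = 4096 bits.
Transmission delays (L/R per hop): 0.000744727, 0.0102145, 0.0372364, 0.0023814 ms; sum = 0.050577 ms.
Propagation delays (d/s per hop): 0.318627, 0.0539216, 0.085, 0.033 ms; sum = 0.490549 ms.
End-to-end = 0.541 ms.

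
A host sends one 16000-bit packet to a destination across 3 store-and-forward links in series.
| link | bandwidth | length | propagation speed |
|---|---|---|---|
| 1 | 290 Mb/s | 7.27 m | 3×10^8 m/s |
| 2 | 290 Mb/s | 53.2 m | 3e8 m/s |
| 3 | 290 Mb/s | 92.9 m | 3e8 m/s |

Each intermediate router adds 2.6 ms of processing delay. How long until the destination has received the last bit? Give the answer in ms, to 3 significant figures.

5.37 ms

Transmission delay per hop = L/R = 16000/290000000 = 0.0551724 ms; 3 hops → 0.165517 ms.
Propagation delays (d/s per hop): 2.42333e-05, 0.000177333, 0.000309667 ms; sum = 0.000511233 ms.
Processing at 2 router(s): 2 × 2.6 ms = 5.2 ms.
End-to-end = 5.37 ms.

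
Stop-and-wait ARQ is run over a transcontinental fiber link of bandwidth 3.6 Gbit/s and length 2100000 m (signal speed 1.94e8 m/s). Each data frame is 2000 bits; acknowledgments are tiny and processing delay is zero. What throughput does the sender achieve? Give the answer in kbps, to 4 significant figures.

92.38 kbps

t_tx = L/R = 2000/3600000000 = 5.55556e-07 s.
t_prop = 2100000/194000000 = 0.0108247 s; RTT = 0.0216495 s.
Cycle = t_tx + RTT = 0.02165 s.
Throughput = L / cycle = 2000 / 0.02165 = 92.38 kbps.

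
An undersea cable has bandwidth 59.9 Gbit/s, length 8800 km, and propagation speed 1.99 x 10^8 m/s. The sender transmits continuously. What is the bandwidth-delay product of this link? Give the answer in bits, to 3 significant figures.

2650000000 bits

Propagation delay = 8800000 / 199000000 = 0.0442211 s.
BDP = R × t_prop = 59900000000 × 0.0442211 = 2648840000 bits.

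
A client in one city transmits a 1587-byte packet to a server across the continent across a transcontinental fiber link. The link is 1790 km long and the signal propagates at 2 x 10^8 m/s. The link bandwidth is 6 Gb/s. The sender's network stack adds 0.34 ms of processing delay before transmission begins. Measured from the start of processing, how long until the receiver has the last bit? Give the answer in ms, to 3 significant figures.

L = 1587 × 8 = 12696 bits.
Transmission delay = L/R = 12696 / 6000000000 = 0.002116 ms.
Propagation delay = d/s = 1790000 m / 200000000 m/s = 8.95 ms.
Plus processing delay 0.34 ms = 0.34 ms.
Total = 9.29 ms.

9.29 ms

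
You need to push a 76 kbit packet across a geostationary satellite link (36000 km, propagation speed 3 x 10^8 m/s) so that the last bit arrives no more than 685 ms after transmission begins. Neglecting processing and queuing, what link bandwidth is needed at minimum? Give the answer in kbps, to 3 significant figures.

Propagation delay = 36000000 / 300000000 = 120 ms.
Transmission budget = 685 − 120 = 565 ms.
R ≥ L / t_tx = 76000 bits / 0.565 s = 135 kbps.

135 kbps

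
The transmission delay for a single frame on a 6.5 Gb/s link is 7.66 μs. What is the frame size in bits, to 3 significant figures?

L = R × t_tx = 6500000000 b/s × 7.66e-06 s = 49790 bits.

49800 bits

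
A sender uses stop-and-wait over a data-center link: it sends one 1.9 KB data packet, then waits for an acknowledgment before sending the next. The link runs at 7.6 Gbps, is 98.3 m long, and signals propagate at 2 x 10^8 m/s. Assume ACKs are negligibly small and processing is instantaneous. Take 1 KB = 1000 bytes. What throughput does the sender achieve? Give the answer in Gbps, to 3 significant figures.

t_tx = L/R = 15200/7600000000 = 2e-06 s.
t_prop = 98.3/200000000 = 4.915e-07 s; RTT = 9.83e-07 s.
Cycle = t_tx + RTT = 2.983e-06 s.
Throughput = L / cycle = 15200 / 2.983e-06 = 5.10 Gbps.

5.10 Gbps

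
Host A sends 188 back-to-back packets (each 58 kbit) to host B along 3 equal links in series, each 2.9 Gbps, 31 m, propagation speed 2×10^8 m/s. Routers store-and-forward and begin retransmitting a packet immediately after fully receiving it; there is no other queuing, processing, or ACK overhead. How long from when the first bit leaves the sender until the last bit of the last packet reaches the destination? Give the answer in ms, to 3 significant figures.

3.80 ms

Per-hop transmission t_tx = L/R = 58000/2900000000 = 0.02 ms.
Per-hop propagation t_prop = 31/200000000 = 0.000155 ms.
Pipeline fill: first packet needs 3·t_tx to clear all hops; remaining 187 packets each add one t_tx.
Total = (3+188-1)·t_tx + 3·t_prop = 190·0.02 + 3·0.000155 = 3.80 ms.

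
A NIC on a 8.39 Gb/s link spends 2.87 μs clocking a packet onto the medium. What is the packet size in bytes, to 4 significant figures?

3010 bytes

L = R × t_tx = 8.39e+09 b/s × 2.87e-06 s = 24079.3 bits.
In bytes: 24079.3 / 8 = 3010 bytes.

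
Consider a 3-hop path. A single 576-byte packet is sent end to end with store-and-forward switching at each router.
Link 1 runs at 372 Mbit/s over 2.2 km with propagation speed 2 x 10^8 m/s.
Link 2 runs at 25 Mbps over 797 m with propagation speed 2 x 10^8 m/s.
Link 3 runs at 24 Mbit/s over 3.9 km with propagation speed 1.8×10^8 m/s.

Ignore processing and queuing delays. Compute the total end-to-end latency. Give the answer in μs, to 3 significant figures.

L = 576 × 8 = 4608 bits.
Transmission delays (L/R per hop): 12.3871, 184.32, 192 μs; sum = 388.707 μs.
Propagation delays (d/s per hop): 11, 3.985, 21.6667 μs; sum = 36.6517 μs.
End-to-end = 425 μs.

425 μs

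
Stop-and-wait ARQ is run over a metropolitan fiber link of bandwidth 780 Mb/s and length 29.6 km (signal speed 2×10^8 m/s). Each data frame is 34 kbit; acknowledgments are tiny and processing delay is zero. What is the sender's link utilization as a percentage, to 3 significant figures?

t_tx = L/R = 34000/780000000 = 4.35897e-05 s.
t_prop = 29600/200000000 = 0.000148 s; RTT = 0.000296 s.
Cycle = t_tx + RTT = 0.00033959 s.
Utilization = t_tx / cycle = 4.35897e-05/0.00033959 = 12.8 %.

12.8 %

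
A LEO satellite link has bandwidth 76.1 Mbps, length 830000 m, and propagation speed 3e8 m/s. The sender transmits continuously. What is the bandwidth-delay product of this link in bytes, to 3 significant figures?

26300 bytes

Propagation delay = 830000 / 300000000 = 0.00276667 s.
BDP = R × t_prop = 76100000 × 0.00276667 = 210543 bits.
In bytes: 210543/8 = 26300 bytes.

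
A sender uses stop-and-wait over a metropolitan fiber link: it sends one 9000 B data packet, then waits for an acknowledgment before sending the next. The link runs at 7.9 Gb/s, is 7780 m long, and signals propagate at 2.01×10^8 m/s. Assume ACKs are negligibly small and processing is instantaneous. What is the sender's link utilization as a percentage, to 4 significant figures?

t_tx = L/R = 72000/7900000000 = 9.11392e-06 s.
t_prop = 7780/2.01e+08 = 3.87065e-05 s; RTT = 7.74129e-05 s.
Cycle = t_tx + RTT = 8.65269e-05 s.
Utilization = t_tx / cycle = 9.11392e-06/8.65269e-05 = 10.53 %.

10.53 %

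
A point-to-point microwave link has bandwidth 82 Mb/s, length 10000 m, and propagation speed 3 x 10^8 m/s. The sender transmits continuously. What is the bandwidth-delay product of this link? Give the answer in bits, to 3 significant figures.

Propagation delay = 10000 / 300000000 = 3.33333e-05 s.
BDP = R × t_prop = 82000000 × 3.33333e-05 = 2733.33 bits.

2730 bits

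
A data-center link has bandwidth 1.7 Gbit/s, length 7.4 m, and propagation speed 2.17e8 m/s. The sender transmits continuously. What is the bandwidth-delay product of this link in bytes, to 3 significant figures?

Propagation delay = 7.4 / 217000000 = 3.41014e-08 s.
BDP = R × t_prop = 1700000000 × 3.41014e-08 = 57.9724 bits.
In bytes: 57.9724/8 = 7.25 bytes.

7.25 bytes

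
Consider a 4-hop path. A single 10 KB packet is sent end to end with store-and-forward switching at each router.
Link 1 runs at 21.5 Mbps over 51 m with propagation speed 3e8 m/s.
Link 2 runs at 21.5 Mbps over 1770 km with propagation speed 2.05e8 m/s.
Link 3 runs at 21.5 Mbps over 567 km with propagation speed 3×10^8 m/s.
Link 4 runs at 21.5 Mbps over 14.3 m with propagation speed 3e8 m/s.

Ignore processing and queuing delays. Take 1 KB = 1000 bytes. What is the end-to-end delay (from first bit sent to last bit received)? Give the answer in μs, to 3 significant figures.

L = 80000 bits.
Transmission delay per hop = L/R = 80000/21500000 = 3720.93 μs; 4 hops → 14883.7 μs.
Propagation delays (d/s per hop): 0.17, 8634.15, 1890, 0.0476667 μs; sum = 10524.4 μs.
End-to-end = 25400 μs.

25400 μs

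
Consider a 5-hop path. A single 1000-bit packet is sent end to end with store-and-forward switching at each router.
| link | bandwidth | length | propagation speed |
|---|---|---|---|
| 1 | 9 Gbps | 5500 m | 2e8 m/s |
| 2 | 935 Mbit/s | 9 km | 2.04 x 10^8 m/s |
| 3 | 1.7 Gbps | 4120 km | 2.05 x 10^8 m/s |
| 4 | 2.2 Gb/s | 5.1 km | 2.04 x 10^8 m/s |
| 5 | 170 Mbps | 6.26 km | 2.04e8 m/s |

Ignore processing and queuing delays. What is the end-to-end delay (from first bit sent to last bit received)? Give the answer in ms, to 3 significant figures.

Transmission delays (L/R per hop): 0.000111111, 0.00106952, 0.000588235, 0.000454545, 0.00588235 ms; sum = 0.00810576 ms.
Propagation delays (d/s per hop): 0.0275, 0.0441176, 20.0976, 0.025, 0.0306863 ms; sum = 20.2249 ms.
End-to-end = 20.2 ms.

20.2 ms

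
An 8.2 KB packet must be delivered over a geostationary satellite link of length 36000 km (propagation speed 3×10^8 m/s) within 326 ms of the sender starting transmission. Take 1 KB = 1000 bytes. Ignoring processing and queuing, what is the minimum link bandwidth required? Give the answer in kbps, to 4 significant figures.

318.4 kbps

L = 65600 bits.
Propagation delay = 36000000 / 300000000 = 120 ms.
Transmission budget = 326 − 120 = 206 ms.
R ≥ L / t_tx = 65600 bits / 0.206 s = 318.4 kbps.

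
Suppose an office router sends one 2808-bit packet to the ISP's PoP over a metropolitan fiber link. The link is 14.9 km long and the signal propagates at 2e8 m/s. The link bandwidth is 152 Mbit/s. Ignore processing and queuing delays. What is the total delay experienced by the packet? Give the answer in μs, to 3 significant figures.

Transmission delay = L/R = 2808 / 152000000 = 18.4737 μs.
Propagation delay = d/s = 14900 m / 200000000 m/s = 74.5 μs.
Total = 93.0 μs.

93.0 μs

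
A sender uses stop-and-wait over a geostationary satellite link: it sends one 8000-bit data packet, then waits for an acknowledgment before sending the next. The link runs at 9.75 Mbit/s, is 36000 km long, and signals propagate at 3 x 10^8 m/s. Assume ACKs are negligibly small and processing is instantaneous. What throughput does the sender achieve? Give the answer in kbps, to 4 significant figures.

33.22 kbps

t_tx = L/R = 8000/9750000 = 0.000820513 s.
t_prop = 36000000/300000000 = 0.12 s; RTT = 0.24 s.
Cycle = t_tx + RTT = 0.240821 s.
Throughput = L / cycle = 8000 / 0.240821 = 33.22 kbps.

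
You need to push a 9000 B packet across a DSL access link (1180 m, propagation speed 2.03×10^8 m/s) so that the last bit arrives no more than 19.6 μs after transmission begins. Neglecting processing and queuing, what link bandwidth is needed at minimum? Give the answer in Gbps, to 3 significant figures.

5.22 Gbps

L = 72000 bits.
Propagation delay = 1180 / 2.03e+08 = 5.81281 μs.
Transmission budget = 19.6 − 5.81281 = 13.7872 μs.
R ≥ L / t_tx = 72000 bits / 1.37872e-05 s = 5.22 Gbps.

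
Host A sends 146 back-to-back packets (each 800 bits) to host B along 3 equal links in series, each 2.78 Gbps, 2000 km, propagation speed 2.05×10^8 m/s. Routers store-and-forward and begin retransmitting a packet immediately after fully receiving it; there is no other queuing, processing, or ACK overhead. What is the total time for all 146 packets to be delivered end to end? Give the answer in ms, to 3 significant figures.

29.3 ms

Per-hop transmission t_tx = L/R = 800/2780000000 = 0.00028777 ms.
Per-hop propagation t_prop = 2000000/2.05e+08 = 9.7561 ms.
Pipeline fill: first packet needs 3·t_tx to clear all hops; remaining 145 packets each add one t_tx.
Total = (3+146-1)·t_tx + 3·t_prop = 148·0.00028777 + 3·9.7561 = 29.3 ms.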